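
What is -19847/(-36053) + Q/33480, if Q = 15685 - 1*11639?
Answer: 13070129/19468620 ≈ 0.67134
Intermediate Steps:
Q = 4046 (Q = 15685 - 11639 = 4046)
-19847/(-36053) + Q/33480 = -19847/(-36053) + 4046/33480 = -19847*(-1/36053) + 4046*(1/33480) = 19847/36053 + 2023/16740 = 13070129/19468620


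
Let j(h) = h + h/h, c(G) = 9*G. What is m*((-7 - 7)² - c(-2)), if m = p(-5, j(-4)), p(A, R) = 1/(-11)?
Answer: -214/11 ≈ -19.455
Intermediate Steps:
j(h) = 1 + h (j(h) = h + 1 = 1 + h)
p(A, R) = -1/11
m = -1/11 ≈ -0.090909
m*((-7 - 7)² - c(-2)) = -((-7 - 7)² - 9*(-2))/11 = -((-14)² - 1*(-18))/11 = -(196 + 18)/11 = -1/11*214 = -214/11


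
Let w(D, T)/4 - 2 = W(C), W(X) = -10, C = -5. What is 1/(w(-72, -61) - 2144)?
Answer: -1/2176 ≈ -0.00045956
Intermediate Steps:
w(D, T) = -32 (w(D, T) = 8 + 4*(-10) = 8 - 40 = -32)
1/(w(-72, -61) - 2144) = 1/(-32 - 2144) = 1/(-2176) = -1/2176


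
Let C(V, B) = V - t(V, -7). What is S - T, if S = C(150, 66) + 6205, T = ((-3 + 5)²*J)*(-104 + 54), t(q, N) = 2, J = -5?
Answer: 5353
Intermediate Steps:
C(V, B) = -2 + V (C(V, B) = V - 1*2 = V - 2 = -2 + V)
T = 1000 (T = ((-3 + 5)²*(-5))*(-104 + 54) = (2²*(-5))*(-50) = (4*(-5))*(-50) = -20*(-50) = 1000)
S = 6353 (S = (-2 + 150) + 6205 = 148 + 6205 = 6353)
S - T = 6353 - 1*1000 = 6353 - 1000 = 5353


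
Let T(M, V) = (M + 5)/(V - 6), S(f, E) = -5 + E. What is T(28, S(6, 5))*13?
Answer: -143/2 ≈ -71.500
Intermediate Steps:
T(M, V) = (5 + M)/(-6 + V)
T(28, S(6, 5))*13 = ((5 + 28)/(-6 + (-5 + 5)))*13 = (33/(-6 + 0))*13 = (33/(-6))*13 = -⅙*33*13 = -11/2*13 = -143/2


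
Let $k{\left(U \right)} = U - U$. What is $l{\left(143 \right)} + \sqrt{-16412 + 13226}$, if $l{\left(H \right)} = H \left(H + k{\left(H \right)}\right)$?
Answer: $20449 + 3 i \sqrt{354} \approx 20449.0 + 56.445 i$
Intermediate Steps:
$k{\left(U \right)} = 0$
$l{\left(H \right)} = H^{2}$ ($l{\left(H \right)} = H \left(H + 0\right) = H H = H^{2}$)
$l{\left(143 \right)} + \sqrt{-16412 + 13226} = 143^{2} + \sqrt{-16412 + 13226} = 20449 + \sqrt{-3186} = 20449 + 3 i \sqrt{354}$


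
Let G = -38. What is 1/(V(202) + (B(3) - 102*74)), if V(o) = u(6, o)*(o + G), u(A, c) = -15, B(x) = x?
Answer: -1/10005 ≈ -9.9950e-5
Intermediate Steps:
V(o) = 570 - 15*o (V(o) = -15*(o - 38) = -15*(-38 + o) = 570 - 15*o)
1/(V(202) + (B(3) - 102*74)) = 1/((570 - 15*202) + (3 - 102*74)) = 1/((570 - 3030) + (3 - 7548)) = 1/(-2460 - 7545) = 1/(-10005) = -1/10005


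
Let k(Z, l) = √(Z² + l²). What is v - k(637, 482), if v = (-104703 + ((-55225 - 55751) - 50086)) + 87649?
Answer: -178116 - √638093 ≈ -1.7891e+5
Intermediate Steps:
v = -178116 (v = (-104703 + (-110976 - 50086)) + 87649 = (-104703 - 161062) + 87649 = -265765 + 87649 = -178116)
v - k(637, 482) = -178116 - √(637² + 482²) = -178116 - √(405769 + 232324) = -178116 - √638093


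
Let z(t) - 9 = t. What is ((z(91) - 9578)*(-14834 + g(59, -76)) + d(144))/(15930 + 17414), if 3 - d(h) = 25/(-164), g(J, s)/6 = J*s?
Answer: 64877213813/5468416 ≈ 11864.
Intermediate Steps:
z(t) = 9 + t
g(J, s) = 6*J*s (g(J, s) = 6*(J*s) = 6*J*s)
d(h) = 517/164 (d(h) = 3 - 25/(-164) = 3 - 25*(-1)/164 = 3 - 1*(-25/164) = 3 + 25/164 = 517/164)
((z(91) - 9578)*(-14834 + g(59, -76)) + d(144))/(15930 + 17414) = (((9 + 91) - 9578)*(-14834 + 6*59*(-76)) + 517/164)/(15930 + 17414) = ((100 - 9578)*(-14834 - 26904) + 517/164)/33344 = (-9478*(-41738) + 517/164)*(1/33344) = (395592764 + 517/164)*(1/33344) = (64877213813/164)*(1/33344) = 64877213813/5468416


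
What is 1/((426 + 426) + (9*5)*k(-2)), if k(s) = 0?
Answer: 1/852 ≈ 0.0011737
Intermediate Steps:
1/((426 + 426) + (9*5)*k(-2)) = 1/((426 + 426) + (9*5)*0) = 1/(852 + 45*0) = 1/(852 + 0) = 1/852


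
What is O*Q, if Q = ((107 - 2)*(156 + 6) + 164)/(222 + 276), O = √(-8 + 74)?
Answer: 8587*√66/249 ≈ 280.17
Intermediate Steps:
O = √66 ≈ 8.1240
Q = 8587/249 (Q = (105*162 + 164)/498 = (17010 + 164)*(1/498) = 17174*(1/498) = 8587/249 ≈ 34.486)
O*Q = √66*(8587/249) = 8587*√66/249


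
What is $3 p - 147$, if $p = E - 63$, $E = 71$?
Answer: $-123$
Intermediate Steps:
$p = 8$ ($p = 71 - 63 = 8$)
$3 p - 147 = 3 \cdot 8 - 147 = 24 - 147 = -123$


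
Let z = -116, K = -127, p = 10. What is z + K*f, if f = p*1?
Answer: -1386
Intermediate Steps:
f = 10 (f = 10*1 = 10)
z + K*f = -116 - 127*10 = -116 - 1270 = -1386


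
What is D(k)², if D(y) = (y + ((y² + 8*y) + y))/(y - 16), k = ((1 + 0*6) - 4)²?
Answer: 29241/49 ≈ 596.75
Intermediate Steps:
k = 9 (k = ((1 + 0) - 4)² = (1 - 4)² = (-3)² = 9)
D(y) = (y² + 10*y)/(-16 + y) (D(y) = (y + (y² + 9*y))/(-16 + y) = (y² + 10*y)/(-16 + y))
D(k)² = (9*(10 + 9)/(-16 + 9))² = (9*19/(-7))² = (9*(-⅐)*19)² = (-171/7)² = 29241/49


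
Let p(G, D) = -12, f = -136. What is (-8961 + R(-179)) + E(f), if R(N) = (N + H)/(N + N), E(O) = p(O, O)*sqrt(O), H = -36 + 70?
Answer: -3207893/358 - 24*I*sqrt(34) ≈ -8960.6 - 139.94*I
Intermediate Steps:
H = 34
E(O) = -12*sqrt(O)
R(N) = (34 + N)/(2*N) (R(N) = (N + 34)/(N + N) = (34 + N)/((2*N)) = (34 + N)*(1/(2*N)) = (34 + N)/(2*N))
(-8961 + R(-179)) + E(f) = (-8961 + (1/2)*(34 - 179)/(-179)) - 24*I*sqrt(34) = (-8961 + (1/2)*(-1/179)*(-145)) - 24*I*sqrt(34) = (-8961 + 145/358) - 24*I*sqrt(34) = -3207893/358 - 24*I*sqrt(34)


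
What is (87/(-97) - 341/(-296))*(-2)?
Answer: -7325/14356 ≈ -0.51024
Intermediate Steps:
(87/(-97) - 341/(-296))*(-2) = (87*(-1/97) - 341*(-1/296))*(-2) = (-87/97 + 341/296)*(-2) = (7325/28712)*(-2) = -7325/14356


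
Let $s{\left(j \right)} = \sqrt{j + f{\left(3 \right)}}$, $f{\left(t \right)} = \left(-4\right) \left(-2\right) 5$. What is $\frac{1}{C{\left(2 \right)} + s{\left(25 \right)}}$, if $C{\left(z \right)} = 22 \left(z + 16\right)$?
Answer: $\frac{396}{156751} - \frac{\sqrt{65}}{156751} \approx 0.0024749$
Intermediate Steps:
$f{\left(t \right)} = 40$ ($f{\left(t \right)} = 8 \cdot 5 = 40$)
$C{\left(z \right)} = 352 + 22 z$ ($C{\left(z \right)} = 22 \left(16 + z\right) = 352 + 22 z$)
$s{\left(j \right)} = \sqrt{40 + j}$ ($s{\left(j \right)} = \sqrt{j + 40} = \sqrt{40 + j}$)
$\frac{1}{C{\left(2 \right)} + s{\left(25 \right)}} = \frac{1}{\left(352 + 22 \cdot 2\right) + \sqrt{40 + 25}} = \frac{1}{\left(352 + 44\right) + \sqrt{65}} = \frac{1}{396 + \sqrt{65}}$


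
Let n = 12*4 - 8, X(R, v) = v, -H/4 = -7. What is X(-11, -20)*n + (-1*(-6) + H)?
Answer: -766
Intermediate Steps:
H = 28 (H = -4*(-7) = 28)
n = 40 (n = 48 - 8 = 40)
X(-11, -20)*n + (-1*(-6) + H) = -20*40 + (-1*(-6) + 28) = -800 + (6 + 28) = -800 + 34 = -766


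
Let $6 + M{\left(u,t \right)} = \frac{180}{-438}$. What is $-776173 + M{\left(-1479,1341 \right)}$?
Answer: $- \frac{56661097}{73} \approx -7.7618 \cdot 10^{5}$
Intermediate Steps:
$M{\left(u,t \right)} = - \frac{468}{73}$ ($M{\left(u,t \right)} = -6 + \frac{180}{-438} = -6 + 180 \left(- \frac{1}{438}\right) = -6 - \frac{30}{73} = - \frac{468}{73}$)
$-776173 + M{\left(-1479,1341 \right)} = -776173 - \frac{468}{73} = - \frac{56661097}{73}$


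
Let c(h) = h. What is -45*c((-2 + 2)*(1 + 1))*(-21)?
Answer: 0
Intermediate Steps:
-45*c((-2 + 2)*(1 + 1))*(-21) = -45*(-2 + 2)*(1 + 1)*(-21) = -0*2*(-21) = -45*0*(-21) = 0*(-21) = 0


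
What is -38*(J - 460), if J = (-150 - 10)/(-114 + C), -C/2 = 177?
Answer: 2043640/117 ≈ 17467.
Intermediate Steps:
C = -354 (C = -2*177 = -354)
J = 40/117 (J = (-150 - 10)/(-114 - 354) = -160/(-468) = -160*(-1/468) = 40/117 ≈ 0.34188)
-38*(J - 460) = -38*(40/117 - 460) = -38*(-53780/117) = 2043640/117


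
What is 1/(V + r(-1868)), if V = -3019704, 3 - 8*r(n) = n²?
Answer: -8/27647053 ≈ -2.8936e-7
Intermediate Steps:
r(n) = 3/8 - n²/8
1/(V + r(-1868)) = 1/(-3019704 + (3/8 - ⅛*(-1868)²)) = 1/(-3019704 + (3/8 - ⅛*3489424)) = 1/(-3019704 + (3/8 - 436178)) = 1/(-3019704 - 3489421/8) = 1/(-27647053/8) = -8/27647053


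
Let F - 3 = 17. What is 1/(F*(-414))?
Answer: -1/8280 ≈ -0.00012077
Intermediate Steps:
F = 20 (F = 3 + 17 = 20)
1/(F*(-414)) = 1/(20*(-414)) = 1/(-8280) = -1/8280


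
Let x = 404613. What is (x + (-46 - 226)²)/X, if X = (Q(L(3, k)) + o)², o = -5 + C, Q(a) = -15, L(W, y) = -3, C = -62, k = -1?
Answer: 478597/6724 ≈ 71.177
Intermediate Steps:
o = -67 (o = -5 - 62 = -67)
X = 6724 (X = (-15 - 67)² = (-82)² = 6724)
(x + (-46 - 226)²)/X = (404613 + (-46 - 226)²)/6724 = (404613 + (-272)²)*(1/6724) = (404613 + 73984)*(1/6724) = 478597*(1/6724) = 478597/6724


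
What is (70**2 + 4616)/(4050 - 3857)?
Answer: 9516/193 ≈ 49.306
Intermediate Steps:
(70**2 + 4616)/(4050 - 3857) = (4900 + 4616)/193 = 9516*(1/193) = 9516/193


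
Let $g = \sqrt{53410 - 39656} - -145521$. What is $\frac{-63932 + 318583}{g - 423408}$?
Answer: $- \frac{70764202437}{77221171015} - \frac{5856973 \sqrt{26}}{77221171015} \approx -0.91677$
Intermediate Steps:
$g = 145521 + 23 \sqrt{26}$ ($g = \sqrt{13754} + 145521 = 23 \sqrt{26} + 145521 = 145521 + 23 \sqrt{26} \approx 1.4564 \cdot 10^{5}$)
$\frac{-63932 + 318583}{g - 423408} = \frac{-63932 + 318583}{\left(145521 + 23 \sqrt{26}\right) - 423408} = \frac{254651}{-277887 + 23 \sqrt{26}}$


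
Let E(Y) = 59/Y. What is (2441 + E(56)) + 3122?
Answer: 311587/56 ≈ 5564.1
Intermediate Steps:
(2441 + E(56)) + 3122 = (2441 + 59/56) + 3122 = 136755/56 + 3122 = 311587/56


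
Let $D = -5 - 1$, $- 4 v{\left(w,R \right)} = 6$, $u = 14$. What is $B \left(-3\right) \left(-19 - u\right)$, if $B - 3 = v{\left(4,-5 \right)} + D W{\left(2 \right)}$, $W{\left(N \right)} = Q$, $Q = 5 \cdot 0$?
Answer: $\frac{297}{2} \approx 148.5$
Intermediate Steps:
$v{\left(w,R \right)} = - \frac{3}{2}$ ($v{\left(w,R \right)} = \left(- \frac{1}{4}\right) 6 = - \frac{3}{2}$)
$Q = 0$
$D = -6$
$W{\left(N \right)} = 0$
$B = \frac{3}{2}$ ($B = 3 - \frac{3}{2} = \frac{3}{2} \approx 1.5$)
$B \left(-3\right) \left(-19 - u\right) = \frac{3}{2} \left(-3\right) \left(-19 - 14\right) = - \frac{9 \left(-19 - 14\right)}{2} = \left(- \frac{9}{2}\right) \left(-33\right) = \frac{297}{2}$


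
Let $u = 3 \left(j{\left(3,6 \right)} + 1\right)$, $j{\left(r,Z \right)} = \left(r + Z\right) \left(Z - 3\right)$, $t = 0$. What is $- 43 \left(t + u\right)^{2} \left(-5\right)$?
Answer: $1517040$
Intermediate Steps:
$j{\left(r,Z \right)} = \left(-3 + Z\right) \left(Z + r\right)$ ($j{\left(r,Z \right)} = \left(Z + r\right) \left(-3 + Z\right) = \left(-3 + Z\right) \left(Z + r\right)$)
$u = 84$ ($u = 3 \left(\left(6^{2} - 18 - 9 + 6 \cdot 3\right) + 1\right) = 3 \left(\left(36 - 18 - 9 + 18\right) + 1\right) = 3 \left(27 + 1\right) = 3 \cdot 28 = 84$)
$- 43 \left(t + u\right)^{2} \left(-5\right) = - 43 \left(0 + 84\right)^{2} \left(-5\right) = - 43 \cdot 84^{2} \left(-5\right) = \left(-43\right) 7056 \left(-5\right) = \left(-303408\right) \left(-5\right) = 1517040$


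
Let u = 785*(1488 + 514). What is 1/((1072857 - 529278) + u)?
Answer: 1/2115149 ≈ 4.7278e-7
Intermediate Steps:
u = 1571570 (u = 785*2002 = 1571570)
1/((1072857 - 529278) + u) = 1/((1072857 - 529278) + 1571570) = 1/(543579 + 1571570) = 1/2115149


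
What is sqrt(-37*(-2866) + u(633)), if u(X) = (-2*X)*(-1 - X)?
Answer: sqrt(908686) ≈ 953.25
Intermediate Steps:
u(X) = -2*X*(-1 - X)
sqrt(-37*(-2866) + u(633)) = sqrt(-37*(-2866) + 2*633*(1 + 633)) = sqrt(106042 + 2*633*634) = sqrt(106042 + 802644) = sqrt(908686)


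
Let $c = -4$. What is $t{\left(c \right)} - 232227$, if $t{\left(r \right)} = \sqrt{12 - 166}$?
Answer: $-232227 + i \sqrt{154} \approx -2.3223 \cdot 10^{5} + 12.41 i$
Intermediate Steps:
$t{\left(r \right)} = i \sqrt{154}$ ($t{\left(r \right)} = \sqrt{-154} = i \sqrt{154}$)
$t{\left(c \right)} - 232227 = i \sqrt{154} - 232227 = -232227 + i \sqrt{154}$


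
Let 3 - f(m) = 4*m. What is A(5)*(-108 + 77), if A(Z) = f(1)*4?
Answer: 124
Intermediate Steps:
f(m) = 3 - 4*m
A(Z) = -4 (A(Z) = (3 - 4*1)*4 = (3 - 4)*4 = -1*4 = -4)
A(5)*(-108 + 77) = -4*(-108 + 77) = -4*(-31) = 124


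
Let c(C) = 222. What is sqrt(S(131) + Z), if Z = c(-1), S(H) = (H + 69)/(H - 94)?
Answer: sqrt(311318)/37 ≈ 15.080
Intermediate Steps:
S(H) = (69 + H)/(-94 + H)
Z = 222
sqrt(S(131) + Z) = sqrt((69 + 131)/(-94 + 131) + 222) = sqrt(200/37 + 222) = sqrt(8414/37) = sqrt(311318)/37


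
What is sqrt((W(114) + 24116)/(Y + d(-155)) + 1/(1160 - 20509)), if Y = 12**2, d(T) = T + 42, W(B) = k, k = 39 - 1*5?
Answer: sqrt(280282414024261)/599819 ≈ 27.911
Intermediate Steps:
k = 34 (k = 39 - 5 = 34)
W(B) = 34
d(T) = 42 + T
Y = 144
sqrt((W(114) + 24116)/(Y + d(-155)) + 1/(1160 - 20509)) = sqrt((34 + 24116)/(144 + (42 - 155)) + 1/(1160 - 20509)) = sqrt(24150/(144 - 113) + 1/(-19349)) = sqrt(24150/31 - 1/19349) = sqrt(467278319/599819) = sqrt(280282414024261)/599819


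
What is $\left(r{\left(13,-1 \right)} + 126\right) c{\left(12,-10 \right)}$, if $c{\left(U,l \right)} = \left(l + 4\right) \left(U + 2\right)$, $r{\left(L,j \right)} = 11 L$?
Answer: $-22596$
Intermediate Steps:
$c{\left(U,l \right)} = \left(2 + U\right) \left(4 + l\right)$ ($c{\left(U,l \right)} = \left(4 + l\right) \left(2 + U\right) = \left(2 + U\right) \left(4 + l\right)$)
$\left(r{\left(13,-1 \right)} + 126\right) c{\left(12,-10 \right)} = \left(11 \cdot 13 + 126\right) \left(8 + 2 \left(-10\right) + 4 \cdot 12 + 12 \left(-10\right)\right) = \left(143 + 126\right) \left(8 - 20 + 48 - 120\right) = 269 \left(-84\right) = -22596$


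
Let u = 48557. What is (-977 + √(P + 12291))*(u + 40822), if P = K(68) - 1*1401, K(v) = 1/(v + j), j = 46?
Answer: -87323283 + 29793*√141526554/38 ≈ -7.7996e+7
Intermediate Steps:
K(v) = 1/(46 + v) (K(v) = 1/(v + 46) = 1/(46 + v))
P = -159713/114 (P = 1/(46 + 68) - 1*1401 = 1/114 - 1401 = -159713/114 ≈ -1401.0)
(-977 + √(P + 12291))*(u + 40822) = (-977 + √(-159713/114 + 12291))*(48557 + 40822) = (-977 + √(1241461/114))*89379 = (-977 + √141526554/114)*89379 = -87323283 + 29793*√141526554/38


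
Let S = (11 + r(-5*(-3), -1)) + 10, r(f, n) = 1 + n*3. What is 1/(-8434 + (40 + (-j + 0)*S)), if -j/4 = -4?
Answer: -1/8698 ≈ -0.00011497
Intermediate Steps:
j = 16 (j = -4*(-4) = 16)
r(f, n) = 1 + 3*n
S = 19 (S = (11 + (1 + 3*(-1))) + 10 = (11 + (1 - 3)) + 10 = (11 - 2) + 10 = 9 + 10 = 19)
1/(-8434 + (40 + (-j + 0)*S)) = 1/(-8434 + (40 + (-1*16 + 0)*19)) = 1/(-8434 + (40 + (-16 + 0)*19)) = 1/(-8434 + (40 - 16*19)) = 1/(-8434 + (40 - 304)) = 1/(-8434 - 264) = 1/(-8698) = -1/8698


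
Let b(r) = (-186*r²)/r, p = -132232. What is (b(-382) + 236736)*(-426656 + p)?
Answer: -172019019744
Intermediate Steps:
b(r) = -186*r
(b(-382) + 236736)*(-426656 + p) = (-186*(-382) + 236736)*(-426656 - 132232) = (71052 + 236736)*(-558888) = 307788*(-558888) = -172019019744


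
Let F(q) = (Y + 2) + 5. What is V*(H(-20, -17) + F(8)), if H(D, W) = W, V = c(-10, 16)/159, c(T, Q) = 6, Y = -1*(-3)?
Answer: -14/53 ≈ -0.26415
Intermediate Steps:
Y = 3
V = 2/53 (V = 6/159 = 6*(1/159) = 2/53 ≈ 0.037736)
F(q) = 10 (F(q) = (3 + 2) + 5 = 5 + 5 = 10)
V*(H(-20, -17) + F(8)) = 2*(-17 + 10)/53 = (2/53)*(-7) = -14/53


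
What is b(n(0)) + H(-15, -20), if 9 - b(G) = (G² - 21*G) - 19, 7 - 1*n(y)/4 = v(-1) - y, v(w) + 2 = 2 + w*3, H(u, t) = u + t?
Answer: -767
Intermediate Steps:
H(u, t) = t + u
v(w) = 3*w (v(w) = -2 + (2 + w*3) = -2 + (2 + 3*w) = 3*w)
n(y) = 40 + 4*y (n(y) = 28 - 4*(3*(-1) - y) = 28 - 4*(-3 - y) = 28 + (12 + 4*y) = 40 + 4*y)
b(G) = 28 - G² + 21*G (b(G) = 9 - ((G² - 21*G) - 19) = 9 - (-19 + G² - 21*G) = 9 + (19 - G² + 21*G) = 28 - G² + 21*G)
b(n(0)) + H(-15, -20) = (28 - (40 + 4*0)² + 21*(40 + 4*0)) + (-20 - 15) = (28 - (40 + 0)² + 21*(40 + 0)) - 35 = (28 - 1*40² + 21*40) - 35 = (28 - 1*1600 + 840) - 35 = (28 - 1600 + 840) - 35 = -732 - 35 = -767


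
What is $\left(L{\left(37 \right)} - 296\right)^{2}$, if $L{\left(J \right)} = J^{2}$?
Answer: $1151329$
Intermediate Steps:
$\left(L{\left(37 \right)} - 296\right)^{2} = \left(37^{2} - 296\right)^{2} = \left(1369 - 296\right)^{2} = 1073^{2} = 1151329$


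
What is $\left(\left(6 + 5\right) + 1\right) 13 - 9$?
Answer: $147$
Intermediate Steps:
$\left(\left(6 + 5\right) + 1\right) 13 - 9 = \left(11 + 1\right) 13 - 9 = 12 \cdot 13 - 9 = 156 - 9 = 147$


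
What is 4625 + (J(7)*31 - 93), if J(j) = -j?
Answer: 4315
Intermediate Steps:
4625 + (J(7)*31 - 93) = 4625 + (-1*7*31 - 93) = 4625 + (-7*31 - 93) = 4625 + (-217 - 93) = 4625 - 310 = 4315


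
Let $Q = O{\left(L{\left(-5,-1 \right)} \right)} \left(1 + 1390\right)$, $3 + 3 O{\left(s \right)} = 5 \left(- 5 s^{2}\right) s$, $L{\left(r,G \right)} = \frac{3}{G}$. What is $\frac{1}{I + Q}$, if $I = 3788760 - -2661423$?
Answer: $\frac{1}{6761767} \approx 1.4789 \cdot 10^{-7}$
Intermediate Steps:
$I = 6450183$ ($I = 3788760 + 2661423 = 6450183$)
$O{\left(s \right)} = -1 - \frac{25 s^{3}}{3}$ ($O{\left(s \right)} = -1 + \frac{5 \left(- 5 s^{2}\right) s}{3} = -1 + \frac{- 25 s^{2} s}{3} = -1 + \frac{\left(-25\right) s^{3}}{3} = -1 - \frac{25 s^{3}}{3}$)
$Q = 311584$ ($Q = \left(-1 - \frac{25 \left(\frac{3}{-1}\right)^{3}}{3}\right) \left(1 + 1390\right) = \left(-1 - \frac{25 \left(3 \left(-1\right)\right)^{3}}{3}\right) 1391 = \left(-1 - \frac{25 \left(-3\right)^{3}}{3}\right) 1391 = \left(-1 - -225\right) 1391 = \left(-1 + 225\right) 1391 = 224 \cdot 1391 = 311584$)
$\frac{1}{I + Q} = \frac{1}{6450183 + 311584} = \frac{1}{6761767}$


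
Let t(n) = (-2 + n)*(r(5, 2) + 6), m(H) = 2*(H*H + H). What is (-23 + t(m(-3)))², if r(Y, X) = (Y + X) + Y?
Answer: 24649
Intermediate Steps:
r(Y, X) = X + 2*Y (r(Y, X) = (X + Y) + Y = X + 2*Y)
m(H) = 2*H + 2*H² (m(H) = 2*(H² + H) = 2*(H + H²) = 2*H + 2*H²)
t(n) = -36 + 18*n (t(n) = (-2 + n)*((2 + 2*5) + 6) = (-2 + n)*((2 + 10) + 6) = (-2 + n)*(12 + 6) = (-2 + n)*18 = -36 + 18*n)
(-23 + t(m(-3)))² = (-23 + (-36 + 18*(2*(-3)*(1 - 3))))² = (-23 + (-36 + 18*(2*(-3)*(-2))))² = (-23 + (-36 + 18*12))² = (-23 + (-36 + 216))² = (-23 + 180)² = 157² = 24649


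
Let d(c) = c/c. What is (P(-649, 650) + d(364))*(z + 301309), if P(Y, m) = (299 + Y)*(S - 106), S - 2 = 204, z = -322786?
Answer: 751673523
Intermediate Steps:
S = 206 (S = 2 + 204 = 206)
d(c) = 1
P(Y, m) = 29900 + 100*Y (P(Y, m) = (299 + Y)*(206 - 106) = (299 + Y)*100 = 29900 + 100*Y)
(P(-649, 650) + d(364))*(z + 301309) = ((29900 + 100*(-649)) + 1)*(-322786 + 301309) = ((29900 - 64900) + 1)*(-21477) = (-35000 + 1)*(-21477) = -34999*(-21477) = 751673523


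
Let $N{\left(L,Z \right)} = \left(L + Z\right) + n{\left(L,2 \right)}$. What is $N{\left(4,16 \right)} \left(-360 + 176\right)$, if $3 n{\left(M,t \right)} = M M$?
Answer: $- \frac{13984}{3} \approx -4661.3$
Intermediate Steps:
$n{\left(M,t \right)} = \frac{M^{2}}{3}$ ($n{\left(M,t \right)} = \frac{M M}{3} = \frac{M^{2}}{3}$)
$N{\left(L,Z \right)} = L + Z + \frac{L^{2}}{3}$ ($N{\left(L,Z \right)} = \left(L + Z\right) + \frac{L^{2}}{3} = L + Z + \frac{L^{2}}{3}$)
$N{\left(4,16 \right)} \left(-360 + 176\right) = \left(4 + 16 + \frac{4^{2}}{3}\right) \left(-360 + 176\right) = \left(4 + 16 + \frac{1}{3} \cdot 16\right) \left(-184\right) = \left(4 + 16 + \frac{16}{3}\right) \left(-184\right) = \frac{76}{3} \left(-184\right) = - \frac{13984}{3}$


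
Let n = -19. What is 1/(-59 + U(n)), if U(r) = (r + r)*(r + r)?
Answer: 1/1385 ≈ 0.00072202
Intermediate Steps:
U(r) = 4*r**2 (U(r) = (2*r)*(2*r) = 4*r**2)
1/(-59 + U(n)) = 1/(-59 + 4*(-19)**2) = 1/(-59 + 4*361) = 1/(-59 + 1444) = 1/1385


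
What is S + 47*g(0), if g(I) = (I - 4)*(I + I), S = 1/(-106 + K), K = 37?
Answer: -1/69 ≈ -0.014493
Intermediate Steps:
S = -1/69 (S = 1/(-106 + 37) = 1/(-69) = -1/69 ≈ -0.014493)
g(I) = 2*I*(-4 + I) (g(I) = (-4 + I)*(2*I) = 2*I*(-4 + I))
S + 47*g(0) = -1/69 + 47*(2*0*(-4 + 0)) = -1/69 + 47*(2*0*(-4)) = -1/69 + 47*0 = -1/69 + 0 = -1/69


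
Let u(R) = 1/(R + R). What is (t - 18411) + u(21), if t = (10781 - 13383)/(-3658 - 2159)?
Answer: -10199433/554 ≈ -18411.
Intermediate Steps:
u(R) = 1/(2*R)
t = 2602/5817 (t = -2602/(-5817) = -2602*(-1/5817) = 2602/5817 ≈ 0.44731)
(t - 18411) + u(21) = (2602/5817 - 18411) + (½)/21 = -107094185/5817 + (½)*(1/21) = -107094185/5817 + 1/42 = -10199433/554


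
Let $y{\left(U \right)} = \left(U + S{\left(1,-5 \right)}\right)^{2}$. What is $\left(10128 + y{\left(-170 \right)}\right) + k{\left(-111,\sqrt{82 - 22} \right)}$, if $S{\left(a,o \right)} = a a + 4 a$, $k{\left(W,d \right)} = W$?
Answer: $37242$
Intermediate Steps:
$S{\left(a,o \right)} = a^{2} + 4 a$
$y{\left(U \right)} = \left(5 + U\right)^{2}$ ($y{\left(U \right)} = \left(U + 1 \left(4 + 1\right)\right)^{2} = \left(U + 1 \cdot 5\right)^{2} = \left(U + 5\right)^{2} = \left(5 + U\right)^{2}$)
$\left(10128 + y{\left(-170 \right)}\right) + k{\left(-111,\sqrt{82 - 22} \right)} = \left(10128 + \left(5 - 170\right)^{2}\right) - 111 = \left(10128 + \left(-165\right)^{2}\right) - 111 = \left(10128 + 27225\right) - 111 = 37353 - 111 = 37242$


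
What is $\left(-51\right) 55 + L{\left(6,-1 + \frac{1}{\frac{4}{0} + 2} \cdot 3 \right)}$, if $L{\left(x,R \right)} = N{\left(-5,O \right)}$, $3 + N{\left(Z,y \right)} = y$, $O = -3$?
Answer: $-2811$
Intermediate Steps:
$N{\left(Z,y \right)} = -3 + y$
$L{\left(x,R \right)} = -6$ ($L{\left(x,R \right)} = -3 - 3 = -6$)
$\left(-51\right) 55 + L{\left(6,-1 + \frac{1}{\frac{4}{0} + 2} \cdot 3 \right)} = \left(-51\right) 55 - 6 = -2805 - 6 = -2811$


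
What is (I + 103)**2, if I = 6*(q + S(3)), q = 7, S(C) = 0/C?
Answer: 21025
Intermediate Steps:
S(C) = 0
I = 42 (I = 6*(7 + 0) = 6*7 = 42)
(I + 103)**2 = (42 + 103)**2 = 145**2 = 21025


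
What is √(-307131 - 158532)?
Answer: I*√465663 ≈ 682.39*I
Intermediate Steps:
√(-307131 - 158532) = √(-465663) = I*√465663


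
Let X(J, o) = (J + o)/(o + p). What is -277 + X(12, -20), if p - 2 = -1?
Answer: -5255/19 ≈ -276.58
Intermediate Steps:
p = 1 (p = 2 - 1 = 1)
X(J, o) = (J + o)/(1 + o) (X(J, o) = (J + o)/(o + 1) = (J + o)/(1 + o))
-277 + X(12, -20) = -277 + (12 - 20)/(1 - 20) = -277 - 8/(-19) = -277 - 1/19*(-8) = -277 + 8/19 = -5255/19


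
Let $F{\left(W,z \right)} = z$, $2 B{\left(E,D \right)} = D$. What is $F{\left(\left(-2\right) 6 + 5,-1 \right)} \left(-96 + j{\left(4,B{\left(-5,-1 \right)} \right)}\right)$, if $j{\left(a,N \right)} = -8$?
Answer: $104$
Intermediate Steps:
$B{\left(E,D \right)} = \frac{D}{2}$
$F{\left(\left(-2\right) 6 + 5,-1 \right)} \left(-96 + j{\left(4,B{\left(-5,-1 \right)} \right)}\right) = - (-96 - 8) = \left(-1\right) \left(-104\right) = 104$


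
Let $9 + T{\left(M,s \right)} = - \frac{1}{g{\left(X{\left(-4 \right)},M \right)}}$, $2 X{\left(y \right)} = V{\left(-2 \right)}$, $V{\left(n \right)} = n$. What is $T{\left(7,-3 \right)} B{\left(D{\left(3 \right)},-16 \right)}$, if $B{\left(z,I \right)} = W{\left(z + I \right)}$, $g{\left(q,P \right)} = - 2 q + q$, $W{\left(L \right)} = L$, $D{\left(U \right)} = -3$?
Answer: $190$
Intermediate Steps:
$X{\left(y \right)} = -1$ ($X{\left(y \right)} = \frac{1}{2} \left(-2\right) = -1$)
$g{\left(q,P \right)} = - q$
$B{\left(z,I \right)} = I + z$ ($B{\left(z,I \right)} = z + I = I + z$)
$T{\left(M,s \right)} = -10$ ($T{\left(M,s \right)} = -9 - \frac{1}{\left(-1\right) \left(-1\right)} = -9 - 1^{-1} = -9 - 1 = -10$)
$T{\left(7,-3 \right)} B{\left(D{\left(3 \right)},-16 \right)} = - 10 \left(-16 - 3\right) = \left(-10\right) \left(-19\right) = 190$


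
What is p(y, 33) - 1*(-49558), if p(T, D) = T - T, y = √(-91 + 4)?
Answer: 49558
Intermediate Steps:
y = I*√87 (y = √(-87) = I*√87 ≈ 9.3274*I)
p(T, D) = 0
p(y, 33) - 1*(-49558) = 0 - 1*(-49558) = 0 + 49558 = 49558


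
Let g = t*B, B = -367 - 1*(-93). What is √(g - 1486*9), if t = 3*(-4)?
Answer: 41*I*√6 ≈ 100.43*I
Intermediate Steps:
t = -12
B = -274 (B = -367 + 93 = -274)
g = 3288 (g = -12*(-274) = 3288)
√(g - 1486*9) = √(3288 - 1486*9) = √(3288 - 13374) = √(-10086) = 41*I*√6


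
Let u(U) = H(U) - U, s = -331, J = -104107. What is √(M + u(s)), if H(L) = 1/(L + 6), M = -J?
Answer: 7*√9005113/65 ≈ 323.17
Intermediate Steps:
M = 104107 (M = -1*(-104107) = 104107)
H(L) = 1/(6 + L)
u(U) = 1/(6 + U) - U
√(M + u(s)) = √(104107 + (1 - 1*(-331)*(6 - 331))/(6 - 331)) = √(104107 + (1 - 1*(-331)*(-325))/(-325)) = √(104107 - (1 - 107575)/325) = √(104107 - 1/325*(-107574)) = √(104107 + 107574/325) = √(33942349/325) = 7*√9005113/65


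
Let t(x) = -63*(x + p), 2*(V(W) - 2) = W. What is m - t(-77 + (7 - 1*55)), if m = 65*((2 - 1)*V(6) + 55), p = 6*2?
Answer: -3219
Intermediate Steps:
V(W) = 2 + W/2
p = 12
t(x) = -756 - 63*x (t(x) = -63*(x + 12) = -63*(12 + x) = -756 - 63*x)
m = 3900 (m = 65*((2 - 1)*(2 + (½)*6) + 55) = 65*(1*(2 + 3) + 55) = 65*(1*5 + 55) = 65*(5 + 55) = 65*60 = 3900)
m - t(-77 + (7 - 1*55)) = 3900 - (-756 - 63*(-77 + (7 - 1*55))) = 3900 - (-756 - 63*(-77 + (7 - 55))) = 3900 - (-756 - 63*(-77 - 48)) = 3900 - (-756 - 63*(-125)) = 3900 - (-756 + 7875) = 3900 - 1*7119 = 3900 - 7119 = -3219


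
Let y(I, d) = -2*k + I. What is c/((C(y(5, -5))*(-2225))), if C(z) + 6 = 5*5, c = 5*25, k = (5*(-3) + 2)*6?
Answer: -5/1691 ≈ -0.0029568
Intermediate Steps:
k = -78 (k = (-15 + 2)*6 = -13*6 = -78)
c = 125
y(I, d) = 156 + I (y(I, d) = -2*(-78) + I = 156 + I)
C(z) = 19 (C(z) = -6 + 5*5 = -6 + 25 = 19)
c/((C(y(5, -5))*(-2225))) = 125/((19*(-2225))) = 125/(-42275) = 125*(-1/42275) = -5/1691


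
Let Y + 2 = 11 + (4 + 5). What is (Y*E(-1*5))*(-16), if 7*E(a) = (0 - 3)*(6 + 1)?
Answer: 864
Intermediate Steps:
E(a) = -3 (E(a) = ((0 - 3)*(6 + 1))/7 = (-3*7)/7 = (⅐)*(-21) = -3)
Y = 18 (Y = -2 + (11 + (4 + 5)) = -2 + (11 + 9) = -2 + 20 = 18)
(Y*E(-1*5))*(-16) = (18*(-3))*(-16) = -54*(-16) = 864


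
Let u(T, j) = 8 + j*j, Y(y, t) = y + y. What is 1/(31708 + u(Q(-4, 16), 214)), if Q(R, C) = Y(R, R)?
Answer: 1/77512 ≈ 1.2901e-5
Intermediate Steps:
Y(y, t) = 2*y
Q(R, C) = 2*R
u(T, j) = 8 + j²
1/(31708 + u(Q(-4, 16), 214)) = 1/(31708 + (8 + 214²)) = 1/(31708 + (8 + 45796)) = 1/(31708 + 45804) = 1/77512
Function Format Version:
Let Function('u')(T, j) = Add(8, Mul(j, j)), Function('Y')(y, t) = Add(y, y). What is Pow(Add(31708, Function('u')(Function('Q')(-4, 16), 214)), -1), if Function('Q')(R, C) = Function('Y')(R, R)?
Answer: Rational(1, 77512) ≈ 1.2901e-5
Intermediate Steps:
Function('Y')(y, t) = Mul(2, y)
Function('Q')(R, C) = Mul(2, R)
Function('u')(T, j) = Add(8, Pow(j, 2))
Pow(Add(31708, Function('u')(Function('Q')(-4, 16), 214)), -1) = Pow(Add(31708, Add(8, Pow(214, 2))), -1) = Pow(Add(31708, Add(8, 45796)), -1) = Pow(Add(31708, 45804), -1) = Pow(77512, -1) = Rational(1, 77512)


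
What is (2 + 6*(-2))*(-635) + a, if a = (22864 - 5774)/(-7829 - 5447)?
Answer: 42142755/6638 ≈ 6348.7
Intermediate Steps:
a = -8545/6638 (a = 17090/(-13276) = 17090*(-1/13276) = -8545/6638 ≈ -1.2873)
(2 + 6*(-2))*(-635) + a = (2 + 6*(-2))*(-635) - 8545/6638 = (2 - 12)*(-635) - 8545/6638 = -10*(-635) - 8545/6638 = 6350 - 8545/6638 = 42142755/6638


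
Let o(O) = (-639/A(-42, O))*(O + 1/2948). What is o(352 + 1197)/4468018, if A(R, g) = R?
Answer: 972654489/184404038896 ≈ 0.0052746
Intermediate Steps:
o(O) = 213/41272 + 213*O/14 (o(O) = (-639/(-42))*(O + 1/2948) = (-639*(-1/42))*(O + 1/2948) = 213*(1/2948 + O)/14 = 213/41272 + 213*O/14)
o(352 + 1197)/4468018 = (213/41272 + 213*(352 + 1197)/14)/4468018 = (213/41272 + (213/14)*1549)*(1/4468018) = (213/41272 + 329937/14)*(1/4468018) = (972654489/41272)*(1/4468018) = 972654489/184404038896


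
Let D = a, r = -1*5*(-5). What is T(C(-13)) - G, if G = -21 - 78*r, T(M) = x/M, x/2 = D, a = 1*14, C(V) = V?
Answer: 25595/13 ≈ 1968.8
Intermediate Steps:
r = 25 (r = -5*(-5) = 25)
a = 14
D = 14
x = 28 (x = 2*14 = 28)
T(M) = 28/M
G = -1971 (G = -21 - 78*25 = -21 - 1950 = -1971)
T(C(-13)) - G = 28/(-13) - 1*(-1971) = 28*(-1/13) + 1971 = -28/13 + 1971 = 25595/13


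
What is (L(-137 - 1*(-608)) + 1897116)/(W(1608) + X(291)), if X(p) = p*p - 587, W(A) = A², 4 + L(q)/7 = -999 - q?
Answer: 943399/1334879 ≈ 0.70673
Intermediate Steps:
L(q) = -7021 - 7*q (L(q) = -28 + 7*(-999 - q) = -28 + (-6993 - 7*q) = -7021 - 7*q)
X(p) = -587 + p² (X(p) = p² - 587 = -587 + p²)
(L(-137 - 1*(-608)) + 1897116)/(W(1608) + X(291)) = ((-7021 - 7*(-137 - 1*(-608))) + 1897116)/(1608² + (-587 + 291²)) = ((-7021 - 7*(-137 + 608)) + 1897116)/(2585664 + (-587 + 84681)) = ((-7021 - 7*471) + 1897116)/(2585664 + 84094) = ((-7021 - 3297) + 1897116)/2669758 = (-10318 + 1897116)*(1/2669758) = 1886798*(1/2669758) = 943399/1334879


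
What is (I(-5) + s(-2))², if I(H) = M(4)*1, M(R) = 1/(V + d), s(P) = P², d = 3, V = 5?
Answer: 1089/64 ≈ 17.016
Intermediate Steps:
M(R) = ⅛ (M(R) = 1/(5 + 3) = 1/8 = ⅛)
I(H) = ⅛ (I(H) = (⅛)*1 = ⅛)
(I(-5) + s(-2))² = (⅛ + (-2)²)² = (⅛ + 4)² = (33/8)² = 1089/64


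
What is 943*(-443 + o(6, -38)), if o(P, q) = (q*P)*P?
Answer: -1707773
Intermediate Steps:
o(P, q) = q*P**2 (o(P, q) = (P*q)*P = q*P**2)
943*(-443 + o(6, -38)) = 943*(-443 - 38*6**2) = 943*(-443 - 38*36) = 943*(-443 - 1368) = 943*(-1811) = -1707773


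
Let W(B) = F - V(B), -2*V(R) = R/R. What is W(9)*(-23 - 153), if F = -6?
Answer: 968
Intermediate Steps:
V(R) = -½ (V(R) = -R/(2*R) = -½*1 = -½)
W(B) = -11/2 (W(B) = -6 - 1*(-½) = -6 + ½ = -11/2)
W(9)*(-23 - 153) = -11*(-23 - 153)/2 = -11/2*(-176) = 968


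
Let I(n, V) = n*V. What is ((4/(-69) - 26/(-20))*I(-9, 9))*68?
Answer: -786726/115 ≈ -6841.1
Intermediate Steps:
I(n, V) = V*n
((4/(-69) - 26/(-20))*I(-9, 9))*68 = ((4/(-69) - 26/(-20))*(9*(-9)))*68 = ((4*(-1/69) - 26*(-1/20))*(-81))*68 = ((-4/69 + 13/10)*(-81))*68 = ((857/690)*(-81))*68 = -23139/230*68 = -786726/115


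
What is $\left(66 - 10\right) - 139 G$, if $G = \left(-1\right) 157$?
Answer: $21879$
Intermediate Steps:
$G = -157$
$\left(66 - 10\right) - 139 G = \left(66 - 10\right) - -21823 = 56 + 21823 = 21879$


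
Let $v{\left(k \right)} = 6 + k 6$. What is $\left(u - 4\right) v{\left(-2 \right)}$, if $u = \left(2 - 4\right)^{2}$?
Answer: $0$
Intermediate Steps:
$u = 4$ ($u = \left(-2\right)^{2} = 4$)
$v{\left(k \right)} = 6 + 6 k$
$\left(u - 4\right) v{\left(-2 \right)} = \left(4 - 4\right) \left(6 + 6 \left(-2\right)\right) = 0 \left(6 - 12\right) = 0 \left(-6\right) = 0$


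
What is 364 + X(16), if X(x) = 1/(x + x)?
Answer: 11649/32 ≈ 364.03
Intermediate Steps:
X(x) = 1/(2*x)
364 + X(16) = 364 + (½)/16 = 364 + (½)*(1/16) = 364 + 1/32 = 11649/32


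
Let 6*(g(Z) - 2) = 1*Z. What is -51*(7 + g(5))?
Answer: -1003/2 ≈ -501.50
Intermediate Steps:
g(Z) = 2 + Z/6 (g(Z) = 2 + (1*Z)/6 = 2 + Z/6)
-51*(7 + g(5)) = -51*(7 + (2 + (⅙)*5)) = -51*(7 + (2 + ⅚)) = -51*(7 + 17/6) = -51*59/6 = -1003/2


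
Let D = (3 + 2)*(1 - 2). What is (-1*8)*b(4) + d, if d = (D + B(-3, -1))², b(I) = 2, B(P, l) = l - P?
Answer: -7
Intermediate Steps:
D = -5 (D = 5*(-1) = -5)
d = 9 (d = (-5 + (-1 - 1*(-3)))² = (-5 + (-1 + 3))² = (-5 + 2)² = (-3)² = 9)
(-1*8)*b(4) + d = -1*8*2 + 9 = -8*2 + 9 = -16 + 9 = -7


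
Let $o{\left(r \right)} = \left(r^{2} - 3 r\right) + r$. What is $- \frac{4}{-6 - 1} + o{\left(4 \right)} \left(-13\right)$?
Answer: $- \frac{724}{7} \approx -103.43$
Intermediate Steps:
$o{\left(r \right)} = r^{2} - 2 r$
$- \frac{4}{-6 - 1} + o{\left(4 \right)} \left(-13\right) = - \frac{4}{-6 - 1} + 4 \left(-2 + 4\right) \left(-13\right) = - \frac{4}{-6 - 1} + 4 \cdot 2 \left(-13\right) = - \frac{4}{-7} + 8 \left(-13\right) = \left(-4\right) \left(- \frac{1}{7}\right) - 104 = \frac{4}{7} - 104 = - \frac{724}{7}$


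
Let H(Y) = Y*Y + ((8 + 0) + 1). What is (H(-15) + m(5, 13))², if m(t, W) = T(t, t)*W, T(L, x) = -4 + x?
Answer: 61009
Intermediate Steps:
H(Y) = 9 + Y² (H(Y) = Y² + (8 + 1) = Y² + 9 = 9 + Y²)
m(t, W) = W*(-4 + t) (m(t, W) = (-4 + t)*W = W*(-4 + t))
(H(-15) + m(5, 13))² = ((9 + (-15)²) + 13*(-4 + 5))² = ((9 + 225) + 13*1)² = (234 + 13)² = 247² = 61009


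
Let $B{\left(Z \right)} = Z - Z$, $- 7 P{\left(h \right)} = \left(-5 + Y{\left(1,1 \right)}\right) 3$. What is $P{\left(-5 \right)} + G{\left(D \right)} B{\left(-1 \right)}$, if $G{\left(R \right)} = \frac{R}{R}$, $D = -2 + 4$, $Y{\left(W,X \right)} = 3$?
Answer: $\frac{6}{7} \approx 0.85714$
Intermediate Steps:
$D = 2$
$P{\left(h \right)} = \frac{6}{7}$ ($P{\left(h \right)} = - \frac{\left(-5 + 3\right) 3}{7} = - \frac{\left(-2\right) 3}{7} = \left(- \frac{1}{7}\right) \left(-6\right) = \frac{6}{7}$)
$B{\left(Z \right)} = 0$
$G{\left(R \right)} = 1$
$P{\left(-5 \right)} + G{\left(D \right)} B{\left(-1 \right)} = \frac{6}{7} + 1 \cdot 0 = \frac{6}{7} + 0 = \frac{6}{7}$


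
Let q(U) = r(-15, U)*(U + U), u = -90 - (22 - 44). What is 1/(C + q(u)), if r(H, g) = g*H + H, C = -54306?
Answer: -1/190986 ≈ -5.2360e-6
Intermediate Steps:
r(H, g) = H + H*g (r(H, g) = H*g + H = H + H*g)
u = -68 (u = -90 - 1*(-22) = -90 + 22 = -68)
q(U) = 2*U*(-15 - 15*U) (q(U) = (-15*(1 + U))*(U + U) = (-15 - 15*U)*(2*U) = 2*U*(-15 - 15*U))
1/(C + q(u)) = 1/(-54306 + 30*(-68)*(-1 - 1*(-68))) = 1/(-54306 + 30*(-68)*(-1 + 68)) = 1/(-54306 + 30*(-68)*67) = 1/(-54306 - 136680) = 1/(-190986) = -1/190986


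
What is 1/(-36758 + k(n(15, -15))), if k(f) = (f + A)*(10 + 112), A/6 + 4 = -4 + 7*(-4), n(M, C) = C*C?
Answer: -1/35660 ≈ -2.8043e-5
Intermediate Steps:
n(M, C) = C²
A = -216 (A = -24 + 6*(-4 + 7*(-4)) = -24 + 6*(-4 - 28) = -24 + 6*(-32) = -24 - 192 = -216)
k(f) = -26352 + 122*f (k(f) = (f - 216)*(10 + 112) = (-216 + f)*122 = -26352 + 122*f)
1/(-36758 + k(n(15, -15))) = 1/(-36758 + (-26352 + 122*(-15)²)) = 1/(-36758 + (-26352 + 122*225)) = 1/(-36758 + (-26352 + 27450)) = 1/(-36758 + 1098) = 1/(-35660) = -1/35660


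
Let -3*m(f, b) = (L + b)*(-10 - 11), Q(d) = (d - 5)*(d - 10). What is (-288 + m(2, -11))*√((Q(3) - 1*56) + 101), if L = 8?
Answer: -309*√59 ≈ -2373.5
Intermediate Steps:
Q(d) = (-10 + d)*(-5 + d) (Q(d) = (-5 + d)*(-10 + d) = (-10 + d)*(-5 + d))
m(f, b) = 56 + 7*b (m(f, b) = -(8 + b)*(-10 - 11)/3 = -(8 + b)*(-21)/3 = -(-168 - 21*b)/3 = 56 + 7*b)
(-288 + m(2, -11))*√((Q(3) - 1*56) + 101) = (-288 + (56 + 7*(-11)))*√(((50 + 3² - 15*3) - 1*56) + 101) = (-288 + (56 - 77))*√(((50 + 9 - 45) - 56) + 101) = (-288 - 21)*√((14 - 56) + 101) = -309*√(-42 + 101) = -309*√59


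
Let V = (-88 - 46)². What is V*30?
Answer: 538680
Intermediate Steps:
V = 17956 (V = (-134)² = 17956)
V*30 = 17956*30 = 538680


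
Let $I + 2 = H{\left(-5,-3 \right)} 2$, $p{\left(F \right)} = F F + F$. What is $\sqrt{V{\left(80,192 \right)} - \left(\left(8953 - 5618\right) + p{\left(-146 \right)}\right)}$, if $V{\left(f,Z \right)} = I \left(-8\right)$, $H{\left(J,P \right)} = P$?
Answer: $i \sqrt{24441} \approx 156.34 i$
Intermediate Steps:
$p{\left(F \right)} = F + F^{2}$ ($p{\left(F \right)} = F^{2} + F = F + F^{2}$)
$I = -8$ ($I = -2 - 6 = -8$)
$V{\left(f,Z \right)} = 64$ ($V{\left(f,Z \right)} = \left(-8\right) \left(-8\right) = 64$)
$\sqrt{V{\left(80,192 \right)} - \left(\left(8953 - 5618\right) + p{\left(-146 \right)}\right)} = \sqrt{64 - \left(\left(8953 - 5618\right) - 146 \left(1 - 146\right)\right)} = \sqrt{64 - \left(\left(8953 - 5618\right) - -21170\right)} = \sqrt{64 - \left(3335 + 21170\right)} = \sqrt{64 - 24505} = \sqrt{-24441} = i \sqrt{24441}$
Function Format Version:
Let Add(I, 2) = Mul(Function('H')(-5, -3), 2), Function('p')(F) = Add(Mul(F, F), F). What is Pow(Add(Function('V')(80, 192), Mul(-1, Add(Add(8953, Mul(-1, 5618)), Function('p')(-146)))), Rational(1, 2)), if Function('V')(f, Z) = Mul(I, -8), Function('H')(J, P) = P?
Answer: Mul(I, Pow(24441, Rational(1, 2))) ≈ Mul(156.34, I)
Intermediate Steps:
Function('p')(F) = Add(F, Pow(F, 2)) (Function('p')(F) = Add(Pow(F, 2), F) = Add(F, Pow(F, 2)))
I = -8 (I = Add(-2, Mul(-3, 2)) = Add(-2, -6) = -8)
Function('V')(f, Z) = 64 (Function('V')(f, Z) = Mul(-8, -8) = 64)
Pow(Add(Function('V')(80, 192), Mul(-1, Add(Add(8953, Mul(-1, 5618)), Function('p')(-146)))), Rational(1, 2)) = Pow(Add(64, Mul(-1, Add(Add(8953, Mul(-1, 5618)), Mul(-146, Add(1, -146))))), Rational(1, 2)) = Pow(Add(64, Mul(-1, Add(Add(8953, -5618), Mul(-146, -145)))), Rational(1, 2)) = Pow(Add(64, Mul(-1, Add(3335, 21170))), Rational(1, 2)) = Pow(Add(64, Mul(-1, 24505)), Rational(1, 2)) = Pow(Add(64, -24505), Rational(1, 2)) = Pow(-24441, Rational(1, 2)) = Mul(I, Pow(24441, Rational(1, 2)))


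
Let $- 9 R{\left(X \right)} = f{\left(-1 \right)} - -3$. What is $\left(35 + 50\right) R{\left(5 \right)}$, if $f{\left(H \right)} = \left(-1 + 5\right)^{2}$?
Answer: $- \frac{1615}{9} \approx -179.44$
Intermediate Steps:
$f{\left(H \right)} = 16$ ($f{\left(H \right)} = 4^{2} = 16$)
$R{\left(X \right)} = - \frac{19}{9}$ ($R{\left(X \right)} = - \frac{16 - -3}{9} = - \frac{16 + 3}{9} = \left(- \frac{1}{9}\right) 19 = - \frac{19}{9}$)
$\left(35 + 50\right) R{\left(5 \right)} = \left(35 + 50\right) \left(- \frac{19}{9}\right) = 85 \left(- \frac{19}{9}\right) = - \frac{1615}{9}$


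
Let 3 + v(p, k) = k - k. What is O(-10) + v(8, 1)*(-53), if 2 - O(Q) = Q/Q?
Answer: 160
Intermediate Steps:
O(Q) = 1 (O(Q) = 2 - Q/Q = 2 - 1*1 = 2 - 1 = 1)
v(p, k) = -3 (v(p, k) = -3 + (k - k) = -3 + 0 = -3)
O(-10) + v(8, 1)*(-53) = 1 - 3*(-53) = 1 + 159 = 160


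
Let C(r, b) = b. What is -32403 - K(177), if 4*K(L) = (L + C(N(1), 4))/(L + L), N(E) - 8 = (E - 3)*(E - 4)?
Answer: -45882829/1416 ≈ -32403.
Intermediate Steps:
N(E) = 8 + (-4 + E)*(-3 + E) (N(E) = 8 + (E - 3)*(E - 4) = 8 + (-3 + E)*(-4 + E) = 8 + (-4 + E)*(-3 + E))
K(L) = (4 + L)/(8*L) (K(L) = ((L + 4)/(L + L))/4 = ((4 + L)/((2*L)))/4 = ((4 + L)*(1/(2*L)))/4 = ((4 + L)/(2*L))/4 = (4 + L)/(8*L))
-32403 - K(177) = -32403 - (4 + 177)/(8*177) = -32403 - 181/(8*177) = -32403 - 1*181/1416 = -32403 - 181/1416 = -45882829/1416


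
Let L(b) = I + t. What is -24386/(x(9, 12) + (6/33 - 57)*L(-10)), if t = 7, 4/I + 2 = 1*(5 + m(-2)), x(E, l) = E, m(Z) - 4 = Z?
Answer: 134123/2388 ≈ 56.165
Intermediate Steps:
m(Z) = 4 + Z
I = ⅘ (I = 4/(-2 + 1*(5 + (4 - 2))) = 4/(-2 + 1*(5 + 2)) = 4/(-2 + 1*7) = 4/(-2 + 7) = 4/5 = 4*(⅕) = ⅘ ≈ 0.80000)
L(b) = 39/5 (L(b) = ⅘ + 7 = 39/5)
-24386/(x(9, 12) + (6/33 - 57)*L(-10)) = -24386/(9 + (6/33 - 57)*(39/5)) = -24386/(9 + (6*(1/33) - 57)*(39/5)) = -24386/(9 + (2/11 - 57)*(39/5)) = -24386/(9 - 625/11*39/5) = -24386/(9 - 4875/11) = -24386/(-4776/11) = -24386*(-11/4776) = 134123/2388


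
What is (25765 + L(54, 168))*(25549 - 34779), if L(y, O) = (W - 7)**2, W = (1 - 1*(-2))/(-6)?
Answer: -476660275/2 ≈ -2.3833e+8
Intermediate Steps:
W = -1/2 (W = (1 + 2)*(-1/6) = 3*(-1/6) = -1/2 ≈ -0.50000)
L(y, O) = 225/4 (L(y, O) = (-1/2 - 7)**2 = (-15/2)**2 = 225/4)
(25765 + L(54, 168))*(25549 - 34779) = (25765 + 225/4)*(25549 - 34779) = (103285/4)*(-9230) = -476660275/2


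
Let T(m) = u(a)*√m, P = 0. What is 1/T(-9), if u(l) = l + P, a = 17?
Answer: -I/51 ≈ -0.019608*I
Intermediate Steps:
u(l) = l (u(l) = l + 0 = l)
T(m) = 17*√m
1/T(-9) = 1/(17*√(-9)) = 1/(17*(3*I)) = 1/(51*I) = -I/51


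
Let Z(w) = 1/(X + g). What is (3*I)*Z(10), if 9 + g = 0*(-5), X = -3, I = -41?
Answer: 41/4 ≈ 10.250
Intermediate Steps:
g = -9 (g = -9 + 0*(-5) = -9 + 0 = -9)
Z(w) = -1/12 (Z(w) = 1/(-3 - 9) = 1/(-12) = -1/12)
(3*I)*Z(10) = (3*(-41))*(-1/12) = -123*(-1/12) = 41/4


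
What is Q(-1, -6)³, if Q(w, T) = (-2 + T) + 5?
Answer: -27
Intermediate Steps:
Q(w, T) = 3 + T
Q(-1, -6)³ = (3 - 6)³ = (-3)³ = -27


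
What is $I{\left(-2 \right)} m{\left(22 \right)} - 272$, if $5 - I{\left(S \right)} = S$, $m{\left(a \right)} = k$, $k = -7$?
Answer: $-321$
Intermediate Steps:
$m{\left(a \right)} = -7$
$I{\left(S \right)} = 5 - S$
$I{\left(-2 \right)} m{\left(22 \right)} - 272 = \left(5 - -2\right) \left(-7\right) - 272 = \left(5 + 2\right) \left(-7\right) - 272 = 7 \left(-7\right) - 272 = -49 - 272 = -321$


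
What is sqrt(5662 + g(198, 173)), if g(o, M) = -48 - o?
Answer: 2*sqrt(1354) ≈ 73.594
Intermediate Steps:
sqrt(5662 + g(198, 173)) = sqrt(5662 + (-48 - 1*198)) = sqrt(5662 + (-48 - 198)) = sqrt(5662 - 246) = sqrt(5416) = 2*sqrt(1354)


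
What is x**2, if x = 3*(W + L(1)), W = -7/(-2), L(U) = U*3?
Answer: 1521/4 ≈ 380.25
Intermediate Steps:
L(U) = 3*U
W = 7/2 (W = -7*(-1/2) = 7/2 ≈ 3.5000)
x = 39/2 (x = 3*(7/2 + 3*1) = 3*(7/2 + 3) = 3*(13/2) = 39/2 ≈ 19.500)
x**2 = (39/2)**2 = 1521/4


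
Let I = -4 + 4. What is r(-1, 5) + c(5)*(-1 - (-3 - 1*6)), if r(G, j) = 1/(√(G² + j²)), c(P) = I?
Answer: √26/26 ≈ 0.19612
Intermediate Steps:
I = 0
c(P) = 0
r(G, j) = (G² + j²)^(-½)
r(-1, 5) + c(5)*(-1 - (-3 - 1*6)) = ((-1)² + 5²)^(-½) + 0*(-1 - (-3 - 1*6)) = (1 + 25)^(-½) + 0*(-1 - (-3 - 6)) = 26^(-½) + 0*(-1 - 1*(-9)) = √26/26 + 0*(-1 + 9) = √26/26 + 0*8 = √26/26 + 0 = √26/26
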